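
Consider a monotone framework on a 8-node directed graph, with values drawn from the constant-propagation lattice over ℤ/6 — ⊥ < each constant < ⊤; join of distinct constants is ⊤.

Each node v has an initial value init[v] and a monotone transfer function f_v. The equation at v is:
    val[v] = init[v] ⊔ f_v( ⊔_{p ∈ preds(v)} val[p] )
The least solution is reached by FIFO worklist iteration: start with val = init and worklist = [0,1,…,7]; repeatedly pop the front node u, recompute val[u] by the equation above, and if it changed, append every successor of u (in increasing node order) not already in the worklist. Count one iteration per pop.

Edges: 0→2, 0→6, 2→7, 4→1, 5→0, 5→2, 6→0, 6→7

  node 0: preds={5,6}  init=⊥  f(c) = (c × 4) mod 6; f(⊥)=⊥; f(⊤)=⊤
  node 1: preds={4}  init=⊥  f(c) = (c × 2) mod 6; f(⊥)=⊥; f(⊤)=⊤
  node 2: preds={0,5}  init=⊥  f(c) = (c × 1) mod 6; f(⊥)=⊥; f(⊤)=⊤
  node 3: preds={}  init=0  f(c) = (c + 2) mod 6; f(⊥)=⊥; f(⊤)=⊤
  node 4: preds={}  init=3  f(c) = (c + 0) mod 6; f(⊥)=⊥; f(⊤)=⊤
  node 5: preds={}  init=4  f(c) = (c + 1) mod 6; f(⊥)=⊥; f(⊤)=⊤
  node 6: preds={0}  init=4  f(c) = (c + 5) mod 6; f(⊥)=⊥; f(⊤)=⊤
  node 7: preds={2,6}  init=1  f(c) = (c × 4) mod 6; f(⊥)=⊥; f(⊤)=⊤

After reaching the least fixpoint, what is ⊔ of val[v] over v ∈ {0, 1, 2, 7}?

Worklist (12 pops):
  #1 pop 0: in=4 → 4 (was ⊥); enqueue []
  #2 pop 1: in=3 → 0 (was ⊥); enqueue []
  #3 pop 2: in=4 → 4 (was ⊥); enqueue []
  #4 pop 3: in=⊥ → 0 (no change)
  #5 pop 4: in=⊥ → 3 (no change)
  #6 pop 5: in=⊥ → 4 (no change)
  #7 pop 6: in=4 → ⊤ (was 4); enqueue [0]
  #8 pop 7: in=⊤ → ⊤ (was 1); enqueue []
  #9 pop 0: in=⊤ → ⊤ (was 4); enqueue [2,6]
  #10 pop 2: in=⊤ → ⊤ (was 4); enqueue [7]
  #11 pop 6: in=⊤ → ⊤ (no change)
  #12 pop 7: in=⊤ → ⊤ (no change)

Fixpoint:
  val[0] = ⊤
  val[1] = 0
  val[2] = ⊤
  val[3] = 0
  val[4] = 3
  val[5] = 4
  val[6] = ⊤
  val[7] = ⊤

⊤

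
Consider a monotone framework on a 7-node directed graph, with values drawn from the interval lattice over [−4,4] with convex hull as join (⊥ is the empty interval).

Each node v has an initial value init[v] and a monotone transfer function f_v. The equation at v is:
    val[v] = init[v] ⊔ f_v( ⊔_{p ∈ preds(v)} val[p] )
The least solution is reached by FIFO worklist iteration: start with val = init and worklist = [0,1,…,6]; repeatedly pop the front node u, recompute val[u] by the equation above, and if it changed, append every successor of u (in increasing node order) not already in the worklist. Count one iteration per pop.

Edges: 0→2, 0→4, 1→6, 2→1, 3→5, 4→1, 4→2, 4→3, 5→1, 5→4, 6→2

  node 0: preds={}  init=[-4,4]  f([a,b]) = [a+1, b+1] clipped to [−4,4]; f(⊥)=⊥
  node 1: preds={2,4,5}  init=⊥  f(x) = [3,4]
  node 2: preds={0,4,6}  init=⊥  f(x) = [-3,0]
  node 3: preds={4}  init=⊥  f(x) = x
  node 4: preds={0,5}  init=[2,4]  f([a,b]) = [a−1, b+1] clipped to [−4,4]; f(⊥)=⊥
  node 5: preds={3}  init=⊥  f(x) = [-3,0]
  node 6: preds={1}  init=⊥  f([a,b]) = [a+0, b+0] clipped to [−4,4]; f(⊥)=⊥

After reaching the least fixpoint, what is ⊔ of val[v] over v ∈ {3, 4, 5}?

Trace (12 dequeues):
  [1] u=0 | in ⊥ | out [-4,4] | ==
  [2] u=1 | in [2,4] | out [3,4] | prev ⊥ | push {}
  [3] u=2 | in [-4,4] | out [-3,0] | prev ⊥ | push {1}
  [4] u=3 | in [2,4] | out [2,4] | prev ⊥ | push {}
  [5] u=4 | in [-4,4] | out [-4,4] | prev [2,4] | push {2,3}
  [6] u=5 | in [2,4] | out [-3,0] | prev ⊥ | push {4}
  [7] u=6 | in [3,4] | out [3,4] | prev ⊥ | push {}
  [8] u=1 | in [-4,4] | out [3,4] | ==
  [9] u=2 | in [-4,4] | out [-3,0] | ==
  [10] u=3 | in [-4,4] | out [-4,4] | prev [2,4] | push {5}
  [11] u=4 | in [-4,4] | out [-4,4] | ==
  [12] u=5 | in [-4,4] | out [-3,0] | ==

Converged values:
  [0] [-4,4]
  [1] [3,4]
  [2] [-3,0]
  [3] [-4,4]
  [4] [-4,4]
  [5] [-3,0]
  [6] [3,4]

[-4,4]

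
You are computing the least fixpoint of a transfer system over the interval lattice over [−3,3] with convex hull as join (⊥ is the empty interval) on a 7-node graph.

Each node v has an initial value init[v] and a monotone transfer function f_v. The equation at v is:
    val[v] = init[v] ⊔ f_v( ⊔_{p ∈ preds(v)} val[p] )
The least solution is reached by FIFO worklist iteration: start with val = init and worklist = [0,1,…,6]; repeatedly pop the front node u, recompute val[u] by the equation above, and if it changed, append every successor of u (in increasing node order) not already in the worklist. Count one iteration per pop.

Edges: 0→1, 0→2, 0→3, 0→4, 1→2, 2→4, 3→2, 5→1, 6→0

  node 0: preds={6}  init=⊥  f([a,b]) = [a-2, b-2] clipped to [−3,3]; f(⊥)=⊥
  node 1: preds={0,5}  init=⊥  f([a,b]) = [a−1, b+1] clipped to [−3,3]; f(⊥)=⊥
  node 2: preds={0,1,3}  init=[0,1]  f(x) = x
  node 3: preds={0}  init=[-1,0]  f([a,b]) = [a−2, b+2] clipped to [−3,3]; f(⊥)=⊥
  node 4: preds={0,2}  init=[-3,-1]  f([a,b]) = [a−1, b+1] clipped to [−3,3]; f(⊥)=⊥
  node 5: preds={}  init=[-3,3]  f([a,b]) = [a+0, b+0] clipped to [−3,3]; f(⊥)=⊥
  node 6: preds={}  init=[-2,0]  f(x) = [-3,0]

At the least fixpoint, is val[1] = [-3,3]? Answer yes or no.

yes

Iteration log — 9 steps:
  step 1. node 0  ⊔preds=[-2,0]  new=[-3,-2]  old=⊥  +wl: 
  step 2. node 1  ⊔preds=[-3,3]  new=[-3,3]  old=⊥  +wl: 
  step 3. node 2  ⊔preds=[-3,3]  new=[-3,3]  old=[0,1]  +wl: 
  step 4. node 3  ⊔preds=[-3,-2]  new=[-3,0]  old=[-1,0]  +wl: 2
  step 5. node 4  ⊔preds=[-3,3]  new=[-3,3]  old=[-3,-1]  +wl: 
  step 6. node 5  ⊔preds=⊥  new=[-3,3]  stable
  step 7. node 6  ⊔preds=⊥  new=[-3,0]  old=[-2,0]  +wl: 0
  step 8. node 2  ⊔preds=[-3,3]  new=[-3,3]  stable
  step 9. node 0  ⊔preds=[-3,0]  new=[-3,-2]  stable

Least fixpoint reached:
  node 0: [-3,-2]
  node 1: [-3,3]
  node 2: [-3,3]
  node 3: [-3,0]
  node 4: [-3,3]
  node 5: [-3,3]
  node 6: [-3,0]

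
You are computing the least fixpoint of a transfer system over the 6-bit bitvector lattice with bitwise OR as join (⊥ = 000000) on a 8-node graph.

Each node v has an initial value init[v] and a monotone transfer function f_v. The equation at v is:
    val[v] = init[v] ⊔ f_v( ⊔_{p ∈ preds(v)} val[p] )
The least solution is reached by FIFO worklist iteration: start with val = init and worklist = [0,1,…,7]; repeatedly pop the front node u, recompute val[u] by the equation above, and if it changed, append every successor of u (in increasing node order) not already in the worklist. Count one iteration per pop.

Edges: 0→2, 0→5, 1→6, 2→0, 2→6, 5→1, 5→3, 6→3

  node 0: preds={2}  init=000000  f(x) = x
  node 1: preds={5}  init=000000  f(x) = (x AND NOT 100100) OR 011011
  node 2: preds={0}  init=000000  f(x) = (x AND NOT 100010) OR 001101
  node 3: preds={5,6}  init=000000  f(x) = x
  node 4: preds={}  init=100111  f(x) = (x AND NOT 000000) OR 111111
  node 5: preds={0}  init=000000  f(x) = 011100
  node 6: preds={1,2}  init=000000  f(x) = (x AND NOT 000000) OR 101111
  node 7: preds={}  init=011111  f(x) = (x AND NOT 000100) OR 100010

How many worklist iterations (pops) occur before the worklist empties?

Trace (13 dequeues):
  [1] u=0 | in 000000 | out 000000 | ==
  [2] u=1 | in 000000 | out 011011 | prev 000000 | push {}
  [3] u=2 | in 000000 | out 001101 | prev 000000 | push {0}
  [4] u=3 | in 000000 | out 000000 | ==
  [5] u=4 | in 000000 | out 111111 | prev 100111 | push {}
  [6] u=5 | in 000000 | out 011100 | prev 000000 | push {1,3}
  [7] u=6 | in 011111 | out 111111 | prev 000000 | push {}
  [8] u=7 | in 000000 | out 111111 | prev 011111 | push {}
  [9] u=0 | in 001101 | out 001101 | prev 000000 | push {2,5}
  [10] u=1 | in 011100 | out 011011 | ==
  [11] u=3 | in 111111 | out 111111 | prev 000000 | push {}
  [12] u=2 | in 001101 | out 001101 | ==
  [13] u=5 | in 001101 | out 011100 | ==

Converged values:
  [0] 001101
  [1] 011011
  [2] 001101
  [3] 111111
  [4] 111111
  [5] 011100
  [6] 111111
  [7] 111111

13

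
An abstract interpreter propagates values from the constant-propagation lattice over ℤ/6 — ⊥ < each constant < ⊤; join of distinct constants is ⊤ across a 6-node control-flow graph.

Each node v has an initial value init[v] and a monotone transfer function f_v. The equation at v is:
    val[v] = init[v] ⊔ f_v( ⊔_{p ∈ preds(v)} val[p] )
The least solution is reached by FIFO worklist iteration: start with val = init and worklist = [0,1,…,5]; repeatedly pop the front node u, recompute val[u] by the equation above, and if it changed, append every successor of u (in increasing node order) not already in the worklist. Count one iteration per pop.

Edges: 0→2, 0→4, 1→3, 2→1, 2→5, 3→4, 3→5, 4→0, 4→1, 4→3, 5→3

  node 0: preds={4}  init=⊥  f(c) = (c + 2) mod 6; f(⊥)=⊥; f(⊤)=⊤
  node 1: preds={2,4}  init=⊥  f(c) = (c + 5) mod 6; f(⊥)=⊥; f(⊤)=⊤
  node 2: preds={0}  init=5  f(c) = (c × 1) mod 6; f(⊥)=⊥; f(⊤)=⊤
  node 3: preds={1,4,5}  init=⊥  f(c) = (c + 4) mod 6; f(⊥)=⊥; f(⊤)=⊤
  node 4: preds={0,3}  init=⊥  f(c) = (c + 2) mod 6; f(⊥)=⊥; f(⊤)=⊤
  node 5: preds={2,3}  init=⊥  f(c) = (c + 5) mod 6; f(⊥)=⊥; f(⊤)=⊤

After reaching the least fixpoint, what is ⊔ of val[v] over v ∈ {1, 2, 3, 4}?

⊤

Worklist (17 pops):
  #1 pop 0: in=⊥ → ⊥ (no change)
  #2 pop 1: in=5 → 4 (was ⊥); enqueue []
  #3 pop 2: in=⊥ → 5 (no change)
  #4 pop 3: in=4 → 2 (was ⊥); enqueue []
  #5 pop 4: in=2 → 4 (was ⊥); enqueue [0,1,3]
  #6 pop 5: in=⊤ → ⊤ (was ⊥); enqueue []
  #7 pop 0: in=4 → 0 (was ⊥); enqueue [2,4]
  #8 pop 1: in=⊤ → ⊤ (was 4); enqueue []
  #9 pop 3: in=⊤ → ⊤ (was 2); enqueue [5]
  #10 pop 2: in=0 → ⊤ (was 5); enqueue [1]
  #11 pop 4: in=⊤ → ⊤ (was 4); enqueue [0,3]
  #12 pop 5: in=⊤ → ⊤ (no change)
  #13 pop 1: in=⊤ → ⊤ (no change)
  #14 pop 0: in=⊤ → ⊤ (was 0); enqueue [2,4]
  #15 pop 3: in=⊤ → ⊤ (no change)
  #16 pop 2: in=⊤ → ⊤ (no change)
  #17 pop 4: in=⊤ → ⊤ (no change)

Fixpoint:
  val[0] = ⊤
  val[1] = ⊤
  val[2] = ⊤
  val[3] = ⊤
  val[4] = ⊤
  val[5] = ⊤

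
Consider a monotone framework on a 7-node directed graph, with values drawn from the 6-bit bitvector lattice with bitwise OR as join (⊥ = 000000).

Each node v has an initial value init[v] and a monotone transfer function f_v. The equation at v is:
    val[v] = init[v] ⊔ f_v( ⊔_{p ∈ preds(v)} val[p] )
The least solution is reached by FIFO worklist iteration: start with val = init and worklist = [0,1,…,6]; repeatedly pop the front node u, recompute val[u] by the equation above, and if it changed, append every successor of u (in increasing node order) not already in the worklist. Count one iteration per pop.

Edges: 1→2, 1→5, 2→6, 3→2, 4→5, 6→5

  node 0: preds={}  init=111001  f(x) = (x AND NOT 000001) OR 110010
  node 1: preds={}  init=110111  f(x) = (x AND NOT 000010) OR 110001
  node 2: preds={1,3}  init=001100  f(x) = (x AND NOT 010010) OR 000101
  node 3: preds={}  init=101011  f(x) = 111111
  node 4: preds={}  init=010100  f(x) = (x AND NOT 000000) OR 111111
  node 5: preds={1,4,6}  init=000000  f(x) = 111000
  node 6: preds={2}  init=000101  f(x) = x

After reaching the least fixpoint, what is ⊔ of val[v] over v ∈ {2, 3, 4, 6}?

111111

Trace (9 dequeues):
  [1] u=0 | in 000000 | out 111011 | prev 111001 | push {}
  [2] u=1 | in 000000 | out 110111 | ==
  [3] u=2 | in 111111 | out 101101 | prev 001100 | push {}
  [4] u=3 | in 000000 | out 111111 | prev 101011 | push {2}
  [5] u=4 | in 000000 | out 111111 | prev 010100 | push {}
  [6] u=5 | in 111111 | out 111000 | prev 000000 | push {}
  [7] u=6 | in 101101 | out 101101 | prev 000101 | push {5}
  [8] u=2 | in 111111 | out 101101 | ==
  [9] u=5 | in 111111 | out 111000 | ==

Converged values:
  [0] 111011
  [1] 110111
  [2] 101101
  [3] 111111
  [4] 111111
  [5] 111000
  [6] 101101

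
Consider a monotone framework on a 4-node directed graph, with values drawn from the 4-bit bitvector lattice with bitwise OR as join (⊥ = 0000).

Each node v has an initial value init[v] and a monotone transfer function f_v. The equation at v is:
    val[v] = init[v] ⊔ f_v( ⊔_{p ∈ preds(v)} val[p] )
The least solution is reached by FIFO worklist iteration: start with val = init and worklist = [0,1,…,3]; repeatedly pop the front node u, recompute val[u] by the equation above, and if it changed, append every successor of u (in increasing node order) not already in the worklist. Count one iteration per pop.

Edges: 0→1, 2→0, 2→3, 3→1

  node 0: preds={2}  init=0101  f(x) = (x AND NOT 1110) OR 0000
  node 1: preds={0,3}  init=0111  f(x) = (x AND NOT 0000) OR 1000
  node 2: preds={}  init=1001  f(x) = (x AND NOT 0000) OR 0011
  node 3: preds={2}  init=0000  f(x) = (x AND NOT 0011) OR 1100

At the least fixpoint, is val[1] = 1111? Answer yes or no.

yes

Iteration log — 6 steps:
  step 1. node 0  ⊔preds=1001  new=0101  stable
  step 2. node 1  ⊔preds=0101  new=1111  old=0111  +wl: 
  step 3. node 2  ⊔preds=0000  new=1011  old=1001  +wl: 0
  step 4. node 3  ⊔preds=1011  new=1100  old=0000  +wl: 1
  step 5. node 0  ⊔preds=1011  new=0101  stable
  step 6. node 1  ⊔preds=1101  new=1111  stable

Least fixpoint reached:
  node 0: 0101
  node 1: 1111
  node 2: 1011
  node 3: 1100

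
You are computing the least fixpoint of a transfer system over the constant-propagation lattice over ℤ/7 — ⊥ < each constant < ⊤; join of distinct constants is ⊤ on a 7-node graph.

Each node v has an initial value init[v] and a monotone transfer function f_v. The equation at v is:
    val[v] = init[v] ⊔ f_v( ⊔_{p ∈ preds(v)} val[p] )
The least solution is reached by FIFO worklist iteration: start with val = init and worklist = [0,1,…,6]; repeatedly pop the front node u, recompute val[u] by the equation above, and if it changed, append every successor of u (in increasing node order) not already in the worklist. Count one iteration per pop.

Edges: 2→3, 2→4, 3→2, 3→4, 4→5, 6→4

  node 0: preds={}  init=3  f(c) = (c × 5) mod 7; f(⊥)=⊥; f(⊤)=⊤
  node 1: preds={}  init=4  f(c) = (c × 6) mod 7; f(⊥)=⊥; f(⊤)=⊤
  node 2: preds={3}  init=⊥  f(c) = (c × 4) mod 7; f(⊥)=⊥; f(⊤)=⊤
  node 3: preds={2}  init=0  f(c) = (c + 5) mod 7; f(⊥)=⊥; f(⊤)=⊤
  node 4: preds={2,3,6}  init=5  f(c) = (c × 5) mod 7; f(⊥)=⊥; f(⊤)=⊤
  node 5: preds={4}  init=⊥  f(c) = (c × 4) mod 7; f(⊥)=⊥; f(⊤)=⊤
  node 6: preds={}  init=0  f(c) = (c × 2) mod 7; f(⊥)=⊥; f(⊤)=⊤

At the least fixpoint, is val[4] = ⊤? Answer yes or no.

Trace (10 dequeues):
  [1] u=0 | in ⊥ | out 3 | ==
  [2] u=1 | in ⊥ | out 4 | ==
  [3] u=2 | in 0 | out 0 | prev ⊥ | push {}
  [4] u=3 | in 0 | out ⊤ | prev 0 | push {2}
  [5] u=4 | in ⊤ | out ⊤ | prev 5 | push {}
  [6] u=5 | in ⊤ | out ⊤ | prev ⊥ | push {}
  [7] u=6 | in ⊥ | out 0 | ==
  [8] u=2 | in ⊤ | out ⊤ | prev 0 | push {3,4}
  [9] u=3 | in ⊤ | out ⊤ | ==
  [10] u=4 | in ⊤ | out ⊤ | ==

Converged values:
  [0] 3
  [1] 4
  [2] ⊤
  [3] ⊤
  [4] ⊤
  [5] ⊤
  [6] 0

yes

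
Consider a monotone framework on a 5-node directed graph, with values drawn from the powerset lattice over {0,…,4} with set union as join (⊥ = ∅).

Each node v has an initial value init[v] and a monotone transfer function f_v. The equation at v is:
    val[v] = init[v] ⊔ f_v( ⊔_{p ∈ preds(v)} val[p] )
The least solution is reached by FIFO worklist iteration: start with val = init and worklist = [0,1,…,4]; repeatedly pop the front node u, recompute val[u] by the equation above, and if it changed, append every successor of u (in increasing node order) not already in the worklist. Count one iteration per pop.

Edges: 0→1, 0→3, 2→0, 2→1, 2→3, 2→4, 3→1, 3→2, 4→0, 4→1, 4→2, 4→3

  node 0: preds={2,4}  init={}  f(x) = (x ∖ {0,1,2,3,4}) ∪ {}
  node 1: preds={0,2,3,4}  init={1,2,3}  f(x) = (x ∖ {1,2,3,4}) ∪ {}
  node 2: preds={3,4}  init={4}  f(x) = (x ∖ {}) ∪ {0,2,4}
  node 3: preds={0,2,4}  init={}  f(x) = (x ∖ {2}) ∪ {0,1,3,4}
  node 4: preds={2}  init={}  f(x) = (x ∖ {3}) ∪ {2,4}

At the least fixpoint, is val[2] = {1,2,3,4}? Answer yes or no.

Iteration log — 16 steps:
  step 1. node 0  ⊔preds={4}  new={}  stable
  step 2. node 1  ⊔preds={4}  new={1,2,3}  stable
  step 3. node 2  ⊔preds={}  new={0,2,4}  old={4}  +wl: 0,1
  step 4. node 3  ⊔preds={0,2,4}  new={0,1,3,4}  old={}  +wl: 2
  step 5. node 4  ⊔preds={0,2,4}  new={0,2,4}  old={}  +wl: 3
  step 6. node 0  ⊔preds={0,2,4}  new={}  stable
  step 7. node 1  ⊔preds={0,1,2,3,4}  new={0,1,2,3}  old={1,2,3}  +wl: 
  step 8. node 2  ⊔preds={0,1,2,3,4}  new={0,1,2,3,4}  old={0,2,4}  +wl: 0,1,4
  step 9. node 3  ⊔preds={0,1,2,3,4}  new={0,1,3,4}  stable
  step 10. node 0  ⊔preds={0,1,2,3,4}  new={}  stable
  step 11. node 1  ⊔preds={0,1,2,3,4}  new={0,1,2,3}  stable
  step 12. node 4  ⊔preds={0,1,2,3,4}  new={0,1,2,4}  old={0,2,4}  +wl: 0,1,2,3
  step 13. node 0  ⊔preds={0,1,2,3,4}  new={}  stable
  step 14. node 1  ⊔preds={0,1,2,3,4}  new={0,1,2,3}  stable
  step 15. node 2  ⊔preds={0,1,2,3,4}  new={0,1,2,3,4}  stable
  step 16. node 3  ⊔preds={0,1,2,3,4}  new={0,1,3,4}  stable

Least fixpoint reached:
  node 0: {}
  node 1: {0,1,2,3}
  node 2: {0,1,2,3,4}
  node 3: {0,1,3,4}
  node 4: {0,1,2,4}

no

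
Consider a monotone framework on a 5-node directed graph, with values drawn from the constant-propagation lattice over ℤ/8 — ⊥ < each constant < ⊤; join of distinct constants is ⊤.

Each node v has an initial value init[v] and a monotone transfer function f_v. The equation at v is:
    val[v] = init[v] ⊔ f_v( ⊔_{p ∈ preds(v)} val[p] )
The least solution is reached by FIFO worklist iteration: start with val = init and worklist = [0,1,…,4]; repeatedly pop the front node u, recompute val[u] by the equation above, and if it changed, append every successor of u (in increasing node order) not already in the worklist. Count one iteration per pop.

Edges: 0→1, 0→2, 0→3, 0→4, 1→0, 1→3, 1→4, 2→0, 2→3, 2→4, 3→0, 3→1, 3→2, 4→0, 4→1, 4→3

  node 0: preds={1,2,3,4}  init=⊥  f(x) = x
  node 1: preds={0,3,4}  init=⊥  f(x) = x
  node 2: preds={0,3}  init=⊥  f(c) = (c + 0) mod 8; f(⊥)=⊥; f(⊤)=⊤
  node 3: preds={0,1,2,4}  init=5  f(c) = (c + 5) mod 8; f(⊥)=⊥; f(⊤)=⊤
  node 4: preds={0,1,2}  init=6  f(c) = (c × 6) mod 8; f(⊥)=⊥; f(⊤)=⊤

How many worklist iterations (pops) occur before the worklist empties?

Worklist (9 pops):
  #1 pop 0: in=⊤ → ⊤ (was ⊥); enqueue []
  #2 pop 1: in=⊤ → ⊤ (was ⊥); enqueue [0]
  #3 pop 2: in=⊤ → ⊤ (was ⊥); enqueue []
  #4 pop 3: in=⊤ → ⊤ (was 5); enqueue [1,2]
  #5 pop 4: in=⊤ → ⊤ (was 6); enqueue [3]
  #6 pop 0: in=⊤ → ⊤ (no change)
  #7 pop 1: in=⊤ → ⊤ (no change)
  #8 pop 2: in=⊤ → ⊤ (no change)
  #9 pop 3: in=⊤ → ⊤ (no change)

Fixpoint:
  val[0] = ⊤
  val[1] = ⊤
  val[2] = ⊤
  val[3] = ⊤
  val[4] = ⊤

9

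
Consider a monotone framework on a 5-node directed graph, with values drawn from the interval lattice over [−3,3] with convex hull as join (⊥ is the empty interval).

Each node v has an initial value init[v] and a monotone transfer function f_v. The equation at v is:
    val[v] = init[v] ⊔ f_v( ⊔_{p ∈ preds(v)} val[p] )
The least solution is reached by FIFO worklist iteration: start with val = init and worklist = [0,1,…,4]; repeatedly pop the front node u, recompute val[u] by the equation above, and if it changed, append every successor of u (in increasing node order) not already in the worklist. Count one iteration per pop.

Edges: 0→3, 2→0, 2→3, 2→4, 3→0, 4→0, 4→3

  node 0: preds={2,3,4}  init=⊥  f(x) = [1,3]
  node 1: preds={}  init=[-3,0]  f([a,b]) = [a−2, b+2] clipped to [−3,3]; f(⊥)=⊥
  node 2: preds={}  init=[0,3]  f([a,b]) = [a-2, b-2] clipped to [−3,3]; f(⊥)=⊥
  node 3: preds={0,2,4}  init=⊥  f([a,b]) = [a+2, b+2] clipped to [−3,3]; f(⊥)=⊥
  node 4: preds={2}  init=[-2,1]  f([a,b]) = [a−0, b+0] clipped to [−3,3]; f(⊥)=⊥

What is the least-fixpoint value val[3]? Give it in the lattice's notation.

Worklist (7 pops):
  #1 pop 0: in=[-2,3] → [1,3] (was ⊥); enqueue []
  #2 pop 1: in=⊥ → [-3,0] (no change)
  #3 pop 2: in=⊥ → [0,3] (no change)
  #4 pop 3: in=[-2,3] → [0,3] (was ⊥); enqueue [0]
  #5 pop 4: in=[0,3] → [-2,3] (was [-2,1]); enqueue [3]
  #6 pop 0: in=[-2,3] → [1,3] (no change)
  #7 pop 3: in=[-2,3] → [0,3] (no change)

Fixpoint:
  val[0] = [1,3]
  val[1] = [-3,0]
  val[2] = [0,3]
  val[3] = [0,3]
  val[4] = [-2,3]

[0,3]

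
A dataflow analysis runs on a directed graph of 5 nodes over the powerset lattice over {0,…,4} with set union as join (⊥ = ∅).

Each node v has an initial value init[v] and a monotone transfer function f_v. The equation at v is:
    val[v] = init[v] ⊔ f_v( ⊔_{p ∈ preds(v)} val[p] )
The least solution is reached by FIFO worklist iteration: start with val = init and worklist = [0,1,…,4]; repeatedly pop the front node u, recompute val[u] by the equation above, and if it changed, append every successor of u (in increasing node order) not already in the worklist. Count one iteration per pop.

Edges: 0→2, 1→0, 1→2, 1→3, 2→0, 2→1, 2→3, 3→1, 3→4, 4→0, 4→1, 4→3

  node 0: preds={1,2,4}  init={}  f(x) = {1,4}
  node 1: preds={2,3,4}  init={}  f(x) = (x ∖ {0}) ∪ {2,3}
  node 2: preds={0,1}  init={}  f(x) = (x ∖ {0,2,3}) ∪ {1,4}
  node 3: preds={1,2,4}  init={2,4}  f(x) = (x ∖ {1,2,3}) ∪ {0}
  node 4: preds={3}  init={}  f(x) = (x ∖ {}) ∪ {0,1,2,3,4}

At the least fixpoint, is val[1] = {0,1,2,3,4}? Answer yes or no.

no

Iteration log — 10 steps:
  step 1. node 0  ⊔preds={}  new={1,4}  old={}  +wl: 
  step 2. node 1  ⊔preds={2,4}  new={2,3,4}  old={}  +wl: 0
  step 3. node 2  ⊔preds={1,2,3,4}  new={1,4}  old={}  +wl: 1
  step 4. node 3  ⊔preds={1,2,3,4}  new={0,2,4}  old={2,4}  +wl: 
  step 5. node 4  ⊔preds={0,2,4}  new={0,1,2,3,4}  old={}  +wl: 3
  step 6. node 0  ⊔preds={0,1,2,3,4}  new={1,4}  stable
  step 7. node 1  ⊔preds={0,1,2,3,4}  new={1,2,3,4}  old={2,3,4}  +wl: 0,2
  step 8. node 3  ⊔preds={0,1,2,3,4}  new={0,2,4}  stable
  step 9. node 0  ⊔preds={0,1,2,3,4}  new={1,4}  stable
  step 10. node 2  ⊔preds={1,2,3,4}  new={1,4}  stable

Least fixpoint reached:
  node 0: {1,4}
  node 1: {1,2,3,4}
  node 2: {1,4}
  node 3: {0,2,4}
  node 4: {0,1,2,3,4}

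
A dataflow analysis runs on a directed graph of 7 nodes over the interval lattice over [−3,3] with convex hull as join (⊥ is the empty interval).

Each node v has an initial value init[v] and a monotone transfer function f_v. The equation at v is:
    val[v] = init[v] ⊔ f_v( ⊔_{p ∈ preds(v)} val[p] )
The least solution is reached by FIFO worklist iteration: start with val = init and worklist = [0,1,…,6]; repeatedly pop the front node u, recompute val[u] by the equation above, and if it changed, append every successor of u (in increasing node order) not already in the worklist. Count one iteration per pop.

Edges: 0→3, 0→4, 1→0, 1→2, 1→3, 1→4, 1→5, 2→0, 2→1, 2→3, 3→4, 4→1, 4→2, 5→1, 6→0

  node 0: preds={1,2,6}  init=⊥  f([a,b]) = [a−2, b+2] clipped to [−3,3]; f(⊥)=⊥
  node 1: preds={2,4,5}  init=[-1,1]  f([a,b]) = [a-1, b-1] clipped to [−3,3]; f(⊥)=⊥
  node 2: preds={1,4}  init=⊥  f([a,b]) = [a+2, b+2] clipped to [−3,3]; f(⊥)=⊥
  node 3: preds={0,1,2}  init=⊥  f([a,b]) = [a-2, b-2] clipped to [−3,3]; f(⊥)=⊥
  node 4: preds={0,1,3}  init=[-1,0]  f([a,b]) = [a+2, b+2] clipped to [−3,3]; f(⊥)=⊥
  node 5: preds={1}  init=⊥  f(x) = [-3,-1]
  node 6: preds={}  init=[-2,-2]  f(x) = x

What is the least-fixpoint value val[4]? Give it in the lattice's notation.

[-1,3]

Iteration log — 15 steps:
  step 1. node 0  ⊔preds=[-2,1]  new=[-3,3]  old=⊥  +wl: 
  step 2. node 1  ⊔preds=[-1,0]  new=[-2,1]  old=[-1,1]  +wl: 0
  step 3. node 2  ⊔preds=[-2,1]  new=[0,3]  old=⊥  +wl: 1
  step 4. node 3  ⊔preds=[-3,3]  new=[-3,1]  old=⊥  +wl: 
  step 5. node 4  ⊔preds=[-3,3]  new=[-1,3]  old=[-1,0]  +wl: 2
  step 6. node 5  ⊔preds=[-2,1]  new=[-3,-1]  old=⊥  +wl: 
  step 7. node 6  ⊔preds=⊥  new=[-2,-2]  stable
  step 8. node 0  ⊔preds=[-2,3]  new=[-3,3]  stable
  step 9. node 1  ⊔preds=[-3,3]  new=[-3,2]  old=[-2,1]  +wl: 0,3,4,5
  step 10. node 2  ⊔preds=[-3,3]  new=[-1,3]  old=[0,3]  +wl: 1
  step 11. node 0  ⊔preds=[-3,3]  new=[-3,3]  stable
  step 12. node 3  ⊔preds=[-3,3]  new=[-3,1]  stable
  step 13. node 4  ⊔preds=[-3,3]  new=[-1,3]  stable
  step 14. node 5  ⊔preds=[-3,2]  new=[-3,-1]  stable
  step 15. node 1  ⊔preds=[-3,3]  new=[-3,2]  stable

Least fixpoint reached:
  node 0: [-3,3]
  node 1: [-3,2]
  node 2: [-1,3]
  node 3: [-3,1]
  node 4: [-1,3]
  node 5: [-3,-1]
  node 6: [-2,-2]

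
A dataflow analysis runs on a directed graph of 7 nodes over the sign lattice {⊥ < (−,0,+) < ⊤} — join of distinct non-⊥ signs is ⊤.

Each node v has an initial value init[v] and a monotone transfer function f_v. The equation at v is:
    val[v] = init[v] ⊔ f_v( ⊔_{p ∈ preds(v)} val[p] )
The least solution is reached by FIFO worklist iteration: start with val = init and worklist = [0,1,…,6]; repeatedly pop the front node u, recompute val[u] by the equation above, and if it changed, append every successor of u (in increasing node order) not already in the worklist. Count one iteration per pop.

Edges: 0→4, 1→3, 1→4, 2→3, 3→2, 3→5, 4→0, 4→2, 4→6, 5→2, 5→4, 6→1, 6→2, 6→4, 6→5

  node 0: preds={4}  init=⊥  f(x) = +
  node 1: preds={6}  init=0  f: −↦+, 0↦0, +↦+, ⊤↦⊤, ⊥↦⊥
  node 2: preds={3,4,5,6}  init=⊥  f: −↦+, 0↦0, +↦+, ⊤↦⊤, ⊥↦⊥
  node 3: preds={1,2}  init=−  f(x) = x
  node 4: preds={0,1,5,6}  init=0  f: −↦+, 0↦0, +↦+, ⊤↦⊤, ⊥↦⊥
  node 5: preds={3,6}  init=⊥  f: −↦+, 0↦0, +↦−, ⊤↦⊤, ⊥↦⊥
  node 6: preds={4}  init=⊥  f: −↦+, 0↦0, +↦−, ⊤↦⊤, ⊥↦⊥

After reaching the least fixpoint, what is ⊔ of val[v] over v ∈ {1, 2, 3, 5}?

⊤

Trace (14 dequeues):
  [1] u=0 | in 0 | out + | prev ⊥ | push {}
  [2] u=1 | in ⊥ | out 0 | ==
  [3] u=2 | in ⊤ | out ⊤ | prev ⊥ | push {}
  [4] u=3 | in ⊤ | out ⊤ | prev − | push {2}
  [5] u=4 | in ⊤ | out ⊤ | prev 0 | push {0}
  [6] u=5 | in ⊤ | out ⊤ | prev ⊥ | push {4}
  [7] u=6 | in ⊤ | out ⊤ | prev ⊥ | push {1,5}
  [8] u=2 | in ⊤ | out ⊤ | ==
  [9] u=0 | in ⊤ | out + | ==
  [10] u=4 | in ⊤ | out ⊤ | ==
  [11] u=1 | in ⊤ | out ⊤ | prev 0 | push {3,4}
  [12] u=5 | in ⊤ | out ⊤ | ==
  [13] u=3 | in ⊤ | out ⊤ | ==
  [14] u=4 | in ⊤ | out ⊤ | ==

Converged values:
  [0] +
  [1] ⊤
  [2] ⊤
  [3] ⊤
  [4] ⊤
  [5] ⊤
  [6] ⊤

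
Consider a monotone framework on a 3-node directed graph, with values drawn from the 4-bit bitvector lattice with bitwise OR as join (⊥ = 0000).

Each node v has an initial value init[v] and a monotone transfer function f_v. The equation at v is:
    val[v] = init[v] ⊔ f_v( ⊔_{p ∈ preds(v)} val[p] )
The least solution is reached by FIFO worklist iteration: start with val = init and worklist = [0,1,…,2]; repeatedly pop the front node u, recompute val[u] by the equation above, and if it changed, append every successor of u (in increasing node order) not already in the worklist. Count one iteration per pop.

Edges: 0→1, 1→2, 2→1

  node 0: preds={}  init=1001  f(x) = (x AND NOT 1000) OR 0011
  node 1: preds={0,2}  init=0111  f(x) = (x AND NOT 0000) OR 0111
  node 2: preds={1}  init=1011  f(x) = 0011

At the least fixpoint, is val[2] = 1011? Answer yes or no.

yes

Trace (3 dequeues):
  [1] u=0 | in 0000 | out 1011 | prev 1001 | push {}
  [2] u=1 | in 1011 | out 1111 | prev 0111 | push {}
  [3] u=2 | in 1111 | out 1011 | ==

Converged values:
  [0] 1011
  [1] 1111
  [2] 1011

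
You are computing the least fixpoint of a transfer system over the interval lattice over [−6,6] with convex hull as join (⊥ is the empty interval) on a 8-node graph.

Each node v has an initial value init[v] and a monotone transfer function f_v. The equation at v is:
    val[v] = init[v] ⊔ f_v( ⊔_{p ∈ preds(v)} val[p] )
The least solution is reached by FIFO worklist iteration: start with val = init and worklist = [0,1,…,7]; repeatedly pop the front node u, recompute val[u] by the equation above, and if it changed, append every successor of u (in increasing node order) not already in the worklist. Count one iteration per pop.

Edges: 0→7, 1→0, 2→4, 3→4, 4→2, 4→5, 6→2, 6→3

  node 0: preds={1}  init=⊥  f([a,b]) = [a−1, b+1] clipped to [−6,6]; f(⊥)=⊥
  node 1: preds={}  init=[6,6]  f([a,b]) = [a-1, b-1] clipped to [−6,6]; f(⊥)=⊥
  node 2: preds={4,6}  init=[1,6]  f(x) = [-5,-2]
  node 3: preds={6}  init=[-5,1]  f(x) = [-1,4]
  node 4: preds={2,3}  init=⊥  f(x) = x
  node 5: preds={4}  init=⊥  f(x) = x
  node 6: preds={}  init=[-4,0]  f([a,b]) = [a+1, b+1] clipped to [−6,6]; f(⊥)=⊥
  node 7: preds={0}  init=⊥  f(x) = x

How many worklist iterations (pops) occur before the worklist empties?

Worklist (9 pops):
  #1 pop 0: in=[6,6] → [5,6] (was ⊥); enqueue []
  #2 pop 1: in=⊥ → [6,6] (no change)
  #3 pop 2: in=[-4,0] → [-5,6] (was [1,6]); enqueue []
  #4 pop 3: in=[-4,0] → [-5,4] (was [-5,1]); enqueue []
  #5 pop 4: in=[-5,6] → [-5,6] (was ⊥); enqueue [2]
  #6 pop 5: in=[-5,6] → [-5,6] (was ⊥); enqueue []
  #7 pop 6: in=⊥ → [-4,0] (no change)
  #8 pop 7: in=[5,6] → [5,6] (was ⊥); enqueue []
  #9 pop 2: in=[-5,6] → [-5,6] (no change)

Fixpoint:
  val[0] = [5,6]
  val[1] = [6,6]
  val[2] = [-5,6]
  val[3] = [-5,4]
  val[4] = [-5,6]
  val[5] = [-5,6]
  val[6] = [-4,0]
  val[7] = [5,6]

9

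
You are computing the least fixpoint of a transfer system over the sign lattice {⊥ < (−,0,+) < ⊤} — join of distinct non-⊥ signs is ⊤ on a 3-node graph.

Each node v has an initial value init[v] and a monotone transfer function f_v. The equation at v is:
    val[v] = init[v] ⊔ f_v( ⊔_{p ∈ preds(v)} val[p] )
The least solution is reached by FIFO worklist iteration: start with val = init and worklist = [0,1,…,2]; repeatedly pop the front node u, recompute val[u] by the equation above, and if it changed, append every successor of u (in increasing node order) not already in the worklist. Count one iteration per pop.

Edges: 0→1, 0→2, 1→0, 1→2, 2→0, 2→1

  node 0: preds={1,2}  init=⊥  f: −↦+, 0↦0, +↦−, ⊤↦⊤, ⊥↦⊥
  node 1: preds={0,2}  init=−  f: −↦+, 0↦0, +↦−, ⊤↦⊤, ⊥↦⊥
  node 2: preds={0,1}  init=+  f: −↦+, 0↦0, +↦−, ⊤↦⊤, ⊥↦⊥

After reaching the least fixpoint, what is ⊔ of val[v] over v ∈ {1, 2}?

Worklist (5 pops):
  #1 pop 0: in=⊤ → ⊤ (was ⊥); enqueue []
  #2 pop 1: in=⊤ → ⊤ (was −); enqueue [0]
  #3 pop 2: in=⊤ → ⊤ (was +); enqueue [1]
  #4 pop 0: in=⊤ → ⊤ (no change)
  #5 pop 1: in=⊤ → ⊤ (no change)

Fixpoint:
  val[0] = ⊤
  val[1] = ⊤
  val[2] = ⊤

⊤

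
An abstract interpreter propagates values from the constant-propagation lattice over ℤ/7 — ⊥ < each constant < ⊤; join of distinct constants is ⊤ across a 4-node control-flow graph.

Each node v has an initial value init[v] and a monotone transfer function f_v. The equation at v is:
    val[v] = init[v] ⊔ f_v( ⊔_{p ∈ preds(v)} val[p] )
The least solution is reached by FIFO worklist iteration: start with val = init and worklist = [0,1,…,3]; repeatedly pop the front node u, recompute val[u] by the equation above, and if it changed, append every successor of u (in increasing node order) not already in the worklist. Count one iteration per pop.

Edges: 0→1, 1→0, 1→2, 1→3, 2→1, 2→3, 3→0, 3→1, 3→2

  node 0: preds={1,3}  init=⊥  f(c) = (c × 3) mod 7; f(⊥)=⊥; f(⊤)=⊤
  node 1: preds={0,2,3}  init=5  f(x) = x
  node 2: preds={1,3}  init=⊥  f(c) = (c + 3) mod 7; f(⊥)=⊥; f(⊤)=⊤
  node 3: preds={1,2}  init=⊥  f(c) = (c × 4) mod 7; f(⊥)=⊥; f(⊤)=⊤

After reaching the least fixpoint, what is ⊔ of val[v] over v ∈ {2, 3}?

Iteration log — 7 steps:
  step 1. node 0  ⊔preds=5  new=1  old=⊥  +wl: 
  step 2. node 1  ⊔preds=1  new=⊤  old=5  +wl: 0
  step 3. node 2  ⊔preds=⊤  new=⊤  old=⊥  +wl: 1
  step 4. node 3  ⊔preds=⊤  new=⊤  old=⊥  +wl: 2
  step 5. node 0  ⊔preds=⊤  new=⊤  old=1  +wl: 
  step 6. node 1  ⊔preds=⊤  new=⊤  stable
  step 7. node 2  ⊔preds=⊤  new=⊤  stable

Least fixpoint reached:
  node 0: ⊤
  node 1: ⊤
  node 2: ⊤
  node 3: ⊤

⊤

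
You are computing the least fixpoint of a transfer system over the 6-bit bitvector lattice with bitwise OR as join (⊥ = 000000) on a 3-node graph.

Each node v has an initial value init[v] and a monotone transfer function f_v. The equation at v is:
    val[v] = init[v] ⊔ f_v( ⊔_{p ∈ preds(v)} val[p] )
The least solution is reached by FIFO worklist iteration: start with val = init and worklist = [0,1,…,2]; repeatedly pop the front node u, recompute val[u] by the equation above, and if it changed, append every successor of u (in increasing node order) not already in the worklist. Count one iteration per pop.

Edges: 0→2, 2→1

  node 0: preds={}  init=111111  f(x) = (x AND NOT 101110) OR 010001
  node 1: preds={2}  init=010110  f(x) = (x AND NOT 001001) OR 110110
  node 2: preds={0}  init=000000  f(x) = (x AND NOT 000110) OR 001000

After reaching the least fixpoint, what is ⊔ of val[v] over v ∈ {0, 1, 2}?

111111

Trace (4 dequeues):
  [1] u=0 | in 000000 | out 111111 | ==
  [2] u=1 | in 000000 | out 110110 | prev 010110 | push {}
  [3] u=2 | in 111111 | out 111001 | prev 000000 | push {1}
  [4] u=1 | in 111001 | out 110110 | ==

Converged values:
  [0] 111111
  [1] 110110
  [2] 111001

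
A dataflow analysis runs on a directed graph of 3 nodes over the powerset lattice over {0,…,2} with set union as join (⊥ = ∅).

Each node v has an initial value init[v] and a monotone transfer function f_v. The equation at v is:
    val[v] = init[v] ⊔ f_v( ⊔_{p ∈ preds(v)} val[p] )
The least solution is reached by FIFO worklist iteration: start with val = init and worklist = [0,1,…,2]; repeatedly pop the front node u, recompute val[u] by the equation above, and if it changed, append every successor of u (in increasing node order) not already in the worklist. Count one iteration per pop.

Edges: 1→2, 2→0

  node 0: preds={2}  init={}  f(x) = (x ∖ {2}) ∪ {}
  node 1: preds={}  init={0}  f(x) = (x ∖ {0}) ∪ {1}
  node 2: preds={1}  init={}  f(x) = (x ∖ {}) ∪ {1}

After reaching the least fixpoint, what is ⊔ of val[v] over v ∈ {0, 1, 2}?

Trace (4 dequeues):
  [1] u=0 | in {} | out {} | ==
  [2] u=1 | in {} | out {0,1} | prev {0} | push {}
  [3] u=2 | in {0,1} | out {0,1} | prev {} | push {0}
  [4] u=0 | in {0,1} | out {0,1} | prev {} | push {}

Converged values:
  [0] {0,1}
  [1] {0,1}
  [2] {0,1}

{0,1}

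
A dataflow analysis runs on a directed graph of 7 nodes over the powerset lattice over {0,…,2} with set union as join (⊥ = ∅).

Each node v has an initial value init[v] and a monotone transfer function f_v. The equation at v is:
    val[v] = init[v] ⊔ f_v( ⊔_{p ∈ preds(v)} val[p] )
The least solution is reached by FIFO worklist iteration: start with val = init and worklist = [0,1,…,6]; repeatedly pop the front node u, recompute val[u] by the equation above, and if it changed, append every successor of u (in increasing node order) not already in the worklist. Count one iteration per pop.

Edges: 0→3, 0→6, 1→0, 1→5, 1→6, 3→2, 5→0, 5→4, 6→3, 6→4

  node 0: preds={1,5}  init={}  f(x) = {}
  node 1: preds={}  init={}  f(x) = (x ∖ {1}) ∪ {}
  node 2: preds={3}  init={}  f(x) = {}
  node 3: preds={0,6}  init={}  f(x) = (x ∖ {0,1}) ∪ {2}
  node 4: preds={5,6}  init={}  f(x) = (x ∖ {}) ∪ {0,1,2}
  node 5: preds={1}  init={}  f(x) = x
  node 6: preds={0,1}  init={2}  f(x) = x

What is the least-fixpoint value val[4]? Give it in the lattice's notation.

{0,1,2}

Iteration log — 8 steps:
  step 1. node 0  ⊔preds={}  new={}  stable
  step 2. node 1  ⊔preds={}  new={}  stable
  step 3. node 2  ⊔preds={}  new={}  stable
  step 4. node 3  ⊔preds={2}  new={2}  old={}  +wl: 2
  step 5. node 4  ⊔preds={2}  new={0,1,2}  old={}  +wl: 
  step 6. node 5  ⊔preds={}  new={}  stable
  step 7. node 6  ⊔preds={}  new={2}  stable
  step 8. node 2  ⊔preds={2}  new={}  stable

Least fixpoint reached:
  node 0: {}
  node 1: {}
  node 2: {}
  node 3: {2}
  node 4: {0,1,2}
  node 5: {}
  node 6: {2}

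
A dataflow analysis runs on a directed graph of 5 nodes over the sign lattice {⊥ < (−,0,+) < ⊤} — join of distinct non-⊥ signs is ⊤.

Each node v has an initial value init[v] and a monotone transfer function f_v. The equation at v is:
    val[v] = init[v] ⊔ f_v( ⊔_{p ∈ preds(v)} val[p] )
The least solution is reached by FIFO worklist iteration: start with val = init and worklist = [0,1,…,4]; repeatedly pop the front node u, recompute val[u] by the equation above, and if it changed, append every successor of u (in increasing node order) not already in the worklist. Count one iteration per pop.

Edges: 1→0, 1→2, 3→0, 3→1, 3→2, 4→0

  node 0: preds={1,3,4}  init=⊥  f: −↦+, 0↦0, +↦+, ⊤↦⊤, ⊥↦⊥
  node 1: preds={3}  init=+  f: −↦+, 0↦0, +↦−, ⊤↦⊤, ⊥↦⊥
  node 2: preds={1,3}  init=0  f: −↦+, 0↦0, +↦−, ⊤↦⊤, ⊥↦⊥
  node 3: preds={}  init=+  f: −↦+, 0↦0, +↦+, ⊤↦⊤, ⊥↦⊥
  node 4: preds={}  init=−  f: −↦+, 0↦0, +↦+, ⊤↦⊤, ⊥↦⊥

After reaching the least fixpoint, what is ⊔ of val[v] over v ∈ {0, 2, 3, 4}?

Worklist (6 pops):
  #1 pop 0: in=⊤ → ⊤ (was ⊥); enqueue []
  #2 pop 1: in=+ → ⊤ (was +); enqueue [0]
  #3 pop 2: in=⊤ → ⊤ (was 0); enqueue []
  #4 pop 3: in=⊥ → + (no change)
  #5 pop 4: in=⊥ → − (no change)
  #6 pop 0: in=⊤ → ⊤ (no change)

Fixpoint:
  val[0] = ⊤
  val[1] = ⊤
  val[2] = ⊤
  val[3] = +
  val[4] = −

⊤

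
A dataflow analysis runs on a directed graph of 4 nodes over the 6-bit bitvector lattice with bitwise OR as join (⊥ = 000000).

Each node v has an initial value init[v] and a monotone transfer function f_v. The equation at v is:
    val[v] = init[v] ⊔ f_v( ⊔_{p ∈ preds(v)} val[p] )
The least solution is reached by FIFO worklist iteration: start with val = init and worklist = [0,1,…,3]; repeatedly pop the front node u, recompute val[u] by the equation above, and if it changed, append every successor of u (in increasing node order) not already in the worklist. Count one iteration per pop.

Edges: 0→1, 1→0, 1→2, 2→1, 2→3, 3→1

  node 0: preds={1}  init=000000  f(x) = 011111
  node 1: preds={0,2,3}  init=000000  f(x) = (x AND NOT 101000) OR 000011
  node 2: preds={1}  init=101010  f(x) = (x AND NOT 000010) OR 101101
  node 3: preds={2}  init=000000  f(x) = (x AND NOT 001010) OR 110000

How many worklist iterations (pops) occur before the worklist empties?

Worklist (6 pops):
  #1 pop 0: in=000000 → 011111 (was 000000); enqueue []
  #2 pop 1: in=111111 → 010111 (was 000000); enqueue [0]
  #3 pop 2: in=010111 → 111111 (was 101010); enqueue [1]
  #4 pop 3: in=111111 → 110101 (was 000000); enqueue []
  #5 pop 0: in=010111 → 011111 (no change)
  #6 pop 1: in=111111 → 010111 (no change)

Fixpoint:
  val[0] = 011111
  val[1] = 010111
  val[2] = 111111
  val[3] = 110101

6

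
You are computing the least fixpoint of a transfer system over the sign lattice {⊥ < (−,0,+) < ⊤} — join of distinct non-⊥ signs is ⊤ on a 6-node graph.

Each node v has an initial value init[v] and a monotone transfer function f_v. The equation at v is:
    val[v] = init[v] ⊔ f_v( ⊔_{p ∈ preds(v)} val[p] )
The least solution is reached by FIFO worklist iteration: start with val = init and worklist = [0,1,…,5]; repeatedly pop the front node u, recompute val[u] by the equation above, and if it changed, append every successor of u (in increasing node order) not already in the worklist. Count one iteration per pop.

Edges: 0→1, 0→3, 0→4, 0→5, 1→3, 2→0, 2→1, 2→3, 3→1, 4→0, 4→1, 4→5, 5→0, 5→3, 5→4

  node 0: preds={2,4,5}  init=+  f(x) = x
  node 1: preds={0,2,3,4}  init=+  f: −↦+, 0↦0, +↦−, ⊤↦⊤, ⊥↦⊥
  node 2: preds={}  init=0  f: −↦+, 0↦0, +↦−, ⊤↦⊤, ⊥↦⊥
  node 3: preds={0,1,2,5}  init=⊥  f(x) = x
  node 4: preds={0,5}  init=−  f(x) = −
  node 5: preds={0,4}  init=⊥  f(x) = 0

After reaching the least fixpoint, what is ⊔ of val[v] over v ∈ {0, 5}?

Iteration log — 10 steps:
  step 1. node 0  ⊔preds=⊤  new=⊤  old=+  +wl: 
  step 2. node 1  ⊔preds=⊤  new=⊤  old=+  +wl: 
  step 3. node 2  ⊔preds=⊥  new=0  stable
  step 4. node 3  ⊔preds=⊤  new=⊤  old=⊥  +wl: 1
  step 5. node 4  ⊔preds=⊤  new=−  stable
  step 6. node 5  ⊔preds=⊤  new=0  old=⊥  +wl: 0,3,4
  step 7. node 1  ⊔preds=⊤  new=⊤  stable
  step 8. node 0  ⊔preds=⊤  new=⊤  stable
  step 9. node 3  ⊔preds=⊤  new=⊤  stable
  step 10. node 4  ⊔preds=⊤  new=−  stable

Least fixpoint reached:
  node 0: ⊤
  node 1: ⊤
  node 2: 0
  node 3: ⊤
  node 4: −
  node 5: 0

⊤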